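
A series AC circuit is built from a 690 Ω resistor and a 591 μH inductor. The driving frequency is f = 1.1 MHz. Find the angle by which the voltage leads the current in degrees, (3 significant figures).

ω = 2πf = 6.912e+06 rad/s
X_L = ωL = 4080 Ω
Z = 690 + j4080 Ω
|Z| = √(690² + 4080²) = 4140 Ω
∠Z = arctan(4080/690) = 80.4°

80.4°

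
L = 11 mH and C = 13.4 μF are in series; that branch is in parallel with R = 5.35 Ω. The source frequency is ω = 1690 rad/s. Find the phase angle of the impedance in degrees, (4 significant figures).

-11.82°

X_L = ωL = 18.59 Ω
X_C = 1/(ωC) = 44.16 Ω
Branch 1: Z₁ = R = 5.350 Ω
Branch 2 (series LC): Z₂ = j(X_L − X_C) = −j25.57 Ω
Parallel: Z = Z₁Z₂/(Z₁+Z₂), |Z| = 5.237 Ω, ∠Z = -11.82°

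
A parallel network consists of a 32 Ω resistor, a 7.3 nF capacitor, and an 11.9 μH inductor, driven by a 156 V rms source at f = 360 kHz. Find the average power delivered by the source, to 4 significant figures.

760.5 W

ω = 2πf = 2.262e+06 rad/s
X_L = ωL = 26.92 Ω
X_C = 1/(ωC) = 60.56 Ω
Parallel: admittances add. Y = 1/R + 1/(jωL) + jωC
Y = (0.03125 − j0.02064) S
|Y| = 0.03745 S → |Z| = 1/|Y| = 26.70 Ω, ∠Z = −∠Y = 33.44°
I = V/|Z| = 5.842 A
P = VI cos φ = 156 × 5.842 × cos(33.44°) = 760.5 W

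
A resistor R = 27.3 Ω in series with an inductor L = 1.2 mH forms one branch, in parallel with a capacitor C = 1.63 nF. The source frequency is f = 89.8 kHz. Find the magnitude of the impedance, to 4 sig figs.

ω = 2πf = 564200 rad/s
X_L = ωL = 677.1 Ω
X_C = 1/(ωC) = 1087 Ω
Branch 1 (R+jX_L): Z₁ = 27.30 + j677.1 Ω, |Z₁| = 677.6 Ω
Branch 2 (−jX_C): Z₂ = −j1087 Ω
Parallel: Z = Z₁Z₂/(Z₁+Z₂), |Z| = 1792 Ω, ∠Z = 83.88°

1792 Ω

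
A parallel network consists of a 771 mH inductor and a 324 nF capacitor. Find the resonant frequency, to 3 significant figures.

318 Hz

ω₀ = 1/√(LC) = 1/√(0.771 × 3.24e-07) = 2001 rad/s
f₀ = ω₀/(2π) = 318 Hz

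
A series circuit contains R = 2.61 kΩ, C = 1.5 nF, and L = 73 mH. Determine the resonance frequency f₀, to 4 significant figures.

15.21 kHz

ω₀ = 1/√(LC) = 1/√(0.073 × 1.5e-09) = 95560 rad/s
f₀ = ω₀/(2π) = 15.21 kHz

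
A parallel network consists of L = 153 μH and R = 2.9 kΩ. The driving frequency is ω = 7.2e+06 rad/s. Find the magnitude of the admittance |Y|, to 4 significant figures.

971.1 μS

X_L = ωL = 1102 Ω
Parallel: admittances add. Y = 1/R + 1/(jωL)
Y = (0.0003448 − j0.0009078) S
|Y| = 0.0009711 S → |Z| = 1/|Y| = 1030 Ω, ∠Z = −∠Y = 69.20°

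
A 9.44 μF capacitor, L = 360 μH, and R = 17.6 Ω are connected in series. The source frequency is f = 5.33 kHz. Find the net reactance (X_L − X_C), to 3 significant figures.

ω = 2πf = 33490 rad/s
X_L = ωL = 12.1 Ω
X_C = 1/(ωC) = 3.16 Ω
X = 12.1 − 3.16 = 8.89 Ω

8.89 Ω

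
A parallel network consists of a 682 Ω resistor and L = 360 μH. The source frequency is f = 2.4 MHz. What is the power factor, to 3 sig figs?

0.992

ω = 2πf = 1.508e+07 rad/s
X_L = ωL = 5430 Ω
Parallel: admittances add. Y = 1/R + 1/(jωL)
Y = (0.00147 − j0.000184) S
|Y| = 0.00148 S → |Z| = 1/|Y| = 677 Ω, ∠Z = −∠Y = 7.16°
cos φ = cos(7.16°) = 0.992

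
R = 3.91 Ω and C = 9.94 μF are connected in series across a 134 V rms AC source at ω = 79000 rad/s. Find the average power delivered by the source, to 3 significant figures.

4.15 kW

X_C = 1/(ωC) = 1.27 Ω
Z = 3.91 − j1.27 Ω
|Z| = √(3.91² + 1.27²) = 4.11 Ω
∠Z = arctan(-1.27/3.91) = -18.0°
I = V/|Z| = 32.6 A
P = VI cos φ = 134 × 32.6 × cos(-18.0°) = 4.15 kW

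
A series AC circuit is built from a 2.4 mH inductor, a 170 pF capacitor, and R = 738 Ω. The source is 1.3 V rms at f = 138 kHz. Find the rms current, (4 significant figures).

273.1 μA

ω = 2πf = 867100 rad/s
X_L = ωL = 2081 Ω
X_C = 1/(ωC) = 6784 Ω
Net reactance X = X_L − X_C = -4703 Ω
Z = 738.0 − j4703 Ω
|Z| = √(738.0² + 4703²) = 4761 Ω
I = V/|Z| = 1.3/4761 = 273.1 μA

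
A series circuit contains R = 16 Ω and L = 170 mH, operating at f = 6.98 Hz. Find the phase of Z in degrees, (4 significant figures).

24.98°

ω = 2πf = 43.86 rad/s
X_L = ωL = 7.456 Ω
Z = 16.00 + j7.456 Ω
|Z| = √(16.00² + 7.456²) = 17.65 Ω
∠Z = arctan(7.456/16.00) = 24.98°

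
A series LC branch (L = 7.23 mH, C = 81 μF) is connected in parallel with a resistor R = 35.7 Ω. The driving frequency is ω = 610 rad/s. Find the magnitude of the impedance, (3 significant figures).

14.5 Ω

X_L = ωL = 4.41 Ω
X_C = 1/(ωC) = 20.2 Ω
Branch 1: Z₁ = R = 35.7 Ω
Branch 2 (series LC): Z₂ = j(X_L − X_C) = −j15.8 Ω
Parallel: Z = Z₁Z₂/(Z₁+Z₂), |Z| = 14.5 Ω, ∠Z = -66.1°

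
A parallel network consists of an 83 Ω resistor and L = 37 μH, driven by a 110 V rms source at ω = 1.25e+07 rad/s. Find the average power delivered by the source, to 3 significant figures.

146 W

X_L = ωL = 462 Ω
Parallel: admittances add. Y = 1/R + 1/(jωL)
Y = (0.0120 − j0.00216) S
|Y| = 0.0122 S → |Z| = 1/|Y| = 81.7 Ω, ∠Z = −∠Y = 10.2°
I = V/|Z| = 1.35 A
P = VI cos φ = 110 × 1.35 × cos(10.2°) = 146 W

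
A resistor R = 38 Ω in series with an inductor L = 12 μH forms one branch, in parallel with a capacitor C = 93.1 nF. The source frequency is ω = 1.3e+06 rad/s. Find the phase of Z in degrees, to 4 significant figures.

-78.61°

X_L = ωL = 15.60 Ω
X_C = 1/(ωC) = 8.262 Ω
Branch 1 (R+jX_L): Z₁ = 38.00 + j15.60 Ω, |Z₁| = 41.08 Ω
Branch 2 (−jX_C): Z₂ = −j8.262 Ω
Parallel: Z = Z₁Z₂/(Z₁+Z₂), |Z| = 8.770 Ω, ∠Z = -78.61°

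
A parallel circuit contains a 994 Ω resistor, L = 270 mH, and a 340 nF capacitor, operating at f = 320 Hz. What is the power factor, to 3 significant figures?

ω = 2πf = 2011 rad/s
X_L = ωL = 543 Ω
X_C = 1/(ωC) = 1460 Ω
Parallel: admittances add. Y = 1/R + 1/(jωL) + jωC
Y = (0.00101 − j0.00116) S
|Y| = 0.00153 S → |Z| = 1/|Y| = 652 Ω, ∠Z = −∠Y = 49.0°
cos φ = cos(49.0°) = 0.656

0.656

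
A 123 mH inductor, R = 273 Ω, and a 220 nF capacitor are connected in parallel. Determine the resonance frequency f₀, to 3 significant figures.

ω₀ = 1/√(LC) = 1/√(0.123 × 2.2e-07) = 6079 rad/s
f₀ = ω₀/(2π) = 968 Hz

968 Hz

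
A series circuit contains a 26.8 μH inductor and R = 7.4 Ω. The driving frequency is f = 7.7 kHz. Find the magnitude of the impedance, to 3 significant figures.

ω = 2πf = 48380 rad/s
X_L = ωL = 1.30 Ω
Z = 7.40 + j1.30 Ω
|Z| = √(7.40² + 1.30²) = 7.51 Ω

7.51 Ω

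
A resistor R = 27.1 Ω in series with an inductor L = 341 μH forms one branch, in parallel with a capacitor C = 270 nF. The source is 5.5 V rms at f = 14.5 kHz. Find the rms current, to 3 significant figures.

94.3 mA

ω = 2πf = 91110 rad/s
X_L = ωL = 31.1 Ω
X_C = 1/(ωC) = 40.7 Ω
Branch 1 (R+jX_L): Z₁ = 27.1 + j31.1 Ω, |Z₁| = 41.2 Ω
Branch 2 (−jX_C): Z₂ = −j40.7 Ω
Parallel: Z = Z₁Z₂/(Z₁+Z₂), |Z| = 58.3 Ω, ∠Z = -21.6°
I = V/|Z| = 5.5/58.3 = 94.3 mA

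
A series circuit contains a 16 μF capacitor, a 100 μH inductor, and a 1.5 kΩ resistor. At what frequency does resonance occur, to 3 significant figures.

3.98 kHz

ω₀ = 1/√(LC) = 1/√(0.0001 × 1.6e-05) = 25000 rad/s
f₀ = ω₀/(2π) = 3.98 kHz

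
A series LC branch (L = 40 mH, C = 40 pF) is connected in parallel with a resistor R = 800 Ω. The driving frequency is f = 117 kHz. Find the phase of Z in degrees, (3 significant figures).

ω = 2πf = 735100 rad/s
X_L = ωL = 29400 Ω
X_C = 1/(ωC) = 34000 Ω
Branch 1: Z₁ = R = 800 Ω
Branch 2 (series LC): Z₂ = j(X_L − X_C) = −j4600 Ω
Parallel: Z = Z₁Z₂/(Z₁+Z₂), |Z| = 788 Ω, ∠Z = -9.86°

-9.86°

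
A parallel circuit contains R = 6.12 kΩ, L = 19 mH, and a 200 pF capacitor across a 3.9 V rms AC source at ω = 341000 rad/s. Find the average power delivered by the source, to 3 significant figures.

X_L = ωL = 6480 Ω
X_C = 1/(ωC) = 14700 Ω
Parallel: admittances add. Y = 1/R + 1/(jωL) + jωC
Y = (0.000163 − j8.61e-05) S
|Y| = 0.000185 S → |Z| = 1/|Y| = 5410 Ω, ∠Z = −∠Y = 27.8°
I = V/|Z| = 720 μA
P = VI cos φ = 3.9 × 0.000720 × cos(27.8°) = 2.49 mW

2.49 mW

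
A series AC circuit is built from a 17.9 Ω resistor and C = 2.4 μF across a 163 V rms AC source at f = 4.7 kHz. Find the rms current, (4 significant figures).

ω = 2πf = 29530 rad/s
X_C = 1/(ωC) = 14.11 Ω
Z = 17.90 − j14.11 Ω
|Z| = √(17.90² + 14.11²) = 22.79 Ω
I = V/|Z| = 163/22.79 = 7.152 A

7.152 A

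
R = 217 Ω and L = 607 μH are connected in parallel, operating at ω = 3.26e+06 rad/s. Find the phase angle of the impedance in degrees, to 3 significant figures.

X_L = ωL = 1980 Ω
Parallel: admittances add. Y = 1/R + 1/(jωL)
Y = (0.00461 − j0.000505) S
|Y| = 0.00464 S → |Z| = 1/|Y| = 216 Ω, ∠Z = −∠Y = 6.26°

6.26°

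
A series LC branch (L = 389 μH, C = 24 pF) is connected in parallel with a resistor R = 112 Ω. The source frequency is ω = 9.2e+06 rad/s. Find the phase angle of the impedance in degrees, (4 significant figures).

-6.723°

X_L = ωL = 3579 Ω
X_C = 1/(ωC) = 4529 Ω
Branch 1: Z₁ = R = 112.0 Ω
Branch 2 (series LC): Z₂ = j(X_L − X_C) = −j950.2 Ω
Parallel: Z = Z₁Z₂/(Z₁+Z₂), |Z| = 111.2 Ω, ∠Z = -6.723°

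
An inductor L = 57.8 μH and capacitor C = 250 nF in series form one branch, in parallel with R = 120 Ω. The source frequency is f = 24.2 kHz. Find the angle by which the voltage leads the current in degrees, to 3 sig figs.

-81.7°

ω = 2πf = 152100 rad/s
X_L = ωL = 8.79 Ω
X_C = 1/(ωC) = 26.3 Ω
Branch 1: Z₁ = R = 120 Ω
Branch 2 (series LC): Z₂ = j(X_L − X_C) = −j17.5 Ω
Parallel: Z = Z₁Z₂/(Z₁+Z₂), |Z| = 17.3 Ω, ∠Z = -81.7°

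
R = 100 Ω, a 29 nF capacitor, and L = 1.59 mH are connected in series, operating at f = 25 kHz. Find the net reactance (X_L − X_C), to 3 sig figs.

30.2 Ω

ω = 2πf = 157100 rad/s
X_L = ωL = 250 Ω
X_C = 1/(ωC) = 220 Ω
X = 250 − 220 = 30.2 Ω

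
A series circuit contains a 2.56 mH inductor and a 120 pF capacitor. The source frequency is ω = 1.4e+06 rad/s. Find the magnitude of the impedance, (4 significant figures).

2368 Ω

X_L = ωL = 3584 Ω
X_C = 1/(ωC) = 5952 Ω
Net reactance X = X_L − X_C = -2368 Ω
Z = − j2368 Ω
|Z| = √(0² + 2368²) = 2368 Ω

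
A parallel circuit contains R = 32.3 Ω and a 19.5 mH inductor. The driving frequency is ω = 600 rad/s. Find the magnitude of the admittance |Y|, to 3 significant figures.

X_L = ωL = 11.7 Ω
Parallel: admittances add. Y = 1/R + 1/(jωL)
Y = (0.0310 − j0.0855) S
|Y| = 0.0909 S → |Z| = 1/|Y| = 11.0 Ω, ∠Z = −∠Y = 70.1°

90.9 mS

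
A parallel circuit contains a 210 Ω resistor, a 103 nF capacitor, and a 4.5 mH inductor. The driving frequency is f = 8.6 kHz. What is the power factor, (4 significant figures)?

0.9565

ω = 2πf = 54040 rad/s
X_L = ωL = 243.2 Ω
X_C = 1/(ωC) = 179.7 Ω
Parallel: admittances add. Y = 1/R + 1/(jωL) + jωC
Y = (0.004762 + j0.001453) S
|Y| = 0.004979 S → |Z| = 1/|Y| = 200.9 Ω, ∠Z = −∠Y = -16.97°
cos φ = cos(-16.97°) = 0.9565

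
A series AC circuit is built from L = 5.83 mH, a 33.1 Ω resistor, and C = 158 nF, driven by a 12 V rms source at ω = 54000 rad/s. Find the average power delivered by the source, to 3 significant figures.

X_L = ωL = 315 Ω
X_C = 1/(ωC) = 117 Ω
Net reactance X = X_L − X_C = 198 Ω
Z = 33.1 + j198 Ω
|Z| = √(33.1² + 198²) = 200 Ω
∠Z = arctan(198/33.1) = 80.5°
I = V/|Z| = 59.9 mA
P = VI cos φ = 12 × 0.0599 × cos(80.5°) = 119 mW

119 mW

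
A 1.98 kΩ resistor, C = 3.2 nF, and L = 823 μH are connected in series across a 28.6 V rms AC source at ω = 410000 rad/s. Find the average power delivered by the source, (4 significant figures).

394.9 mW

X_L = ωL = 337.4 Ω
X_C = 1/(ωC) = 762.2 Ω
Net reactance X = X_L − X_C = -424.8 Ω
Z = 1980 − j424.8 Ω
|Z| = √(1980² + 424.8²) = 2025 Ω
∠Z = arctan(-424.8/1980) = -12.11°
I = V/|Z| = 14.12 mA
P = VI cos φ = 28.6 × 0.01412 × cos(-12.11°) = 394.9 mW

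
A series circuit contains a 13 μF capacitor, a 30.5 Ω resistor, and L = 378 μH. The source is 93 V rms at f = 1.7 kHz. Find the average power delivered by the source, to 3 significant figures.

ω = 2πf = 10680 rad/s
X_L = ωL = 4.04 Ω
X_C = 1/(ωC) = 7.20 Ω
Net reactance X = X_L − X_C = -3.16 Ω
Z = 30.5 − j3.16 Ω
|Z| = √(30.5² + 3.16²) = 30.7 Ω
∠Z = arctan(-3.16/30.5) = -5.92°
I = V/|Z| = 3.03 A
P = VI cos φ = 93 × 3.03 × cos(-5.92°) = 281 W

281 W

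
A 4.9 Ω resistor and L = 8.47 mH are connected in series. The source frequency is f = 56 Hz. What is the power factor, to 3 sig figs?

0.854

ω = 2πf = 351.9 rad/s
X_L = ωL = 2.98 Ω
Z = 4.90 + j2.98 Ω
|Z| = √(4.90² + 2.98²) = 5.74 Ω
∠Z = arctan(2.98/4.90) = 31.3°
cos φ = cos(31.3°) = 0.854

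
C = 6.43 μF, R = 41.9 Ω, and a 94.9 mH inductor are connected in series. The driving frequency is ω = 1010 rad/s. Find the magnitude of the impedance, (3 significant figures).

X_L = ωL = 95.8 Ω
X_C = 1/(ωC) = 154 Ω
Net reactance X = X_L − X_C = -58.1 Ω
Z = 41.9 − j58.1 Ω
|Z| = √(41.9² + 58.1²) = 71.7 Ω

71.7 Ω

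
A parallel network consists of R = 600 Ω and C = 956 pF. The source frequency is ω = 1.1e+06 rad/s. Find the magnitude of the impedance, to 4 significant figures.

X_C = 1/(ωC) = 950.9 Ω
Parallel: admittances add. Y = 1/R + jωC
Y = (0.001667 + j0.001052) S
|Y| = 0.001971 S → |Z| = 1/|Y| = 507.4 Ω, ∠Z = −∠Y = -32.25°

507.4 Ω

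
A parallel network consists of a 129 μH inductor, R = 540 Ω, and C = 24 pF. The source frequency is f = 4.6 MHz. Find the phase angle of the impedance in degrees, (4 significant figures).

ω = 2πf = 2.89e+07 rad/s
X_L = ωL = 3728 Ω
X_C = 1/(ωC) = 1442 Ω
Parallel: admittances add. Y = 1/R + 1/(jωL) + jωC
Y = (0.001852 + j0.0004255) S
|Y| = 0.001900 S → |Z| = 1/|Y| = 526.3 Ω, ∠Z = −∠Y = -12.94°

-12.94°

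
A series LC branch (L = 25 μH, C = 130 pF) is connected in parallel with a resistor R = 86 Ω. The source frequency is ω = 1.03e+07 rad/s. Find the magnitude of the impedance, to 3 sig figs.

X_L = ωL = 258 Ω
X_C = 1/(ωC) = 747 Ω
Branch 1: Z₁ = R = 86.0 Ω
Branch 2 (series LC): Z₂ = j(X_L − X_C) = −j489 Ω
Parallel: Z = Z₁Z₂/(Z₁+Z₂), |Z| = 84.7 Ω, ∠Z = -9.97°

84.7 Ω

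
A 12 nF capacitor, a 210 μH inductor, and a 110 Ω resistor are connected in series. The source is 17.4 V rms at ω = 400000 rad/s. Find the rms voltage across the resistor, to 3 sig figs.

11.5 V

X_L = ωL = 84.0 Ω
X_C = 1/(ωC) = 208 Ω
Net reactance X = X_L − X_C = -124 Ω
Z = 110 − j124 Ω
|Z| = √(110² + 124²) = 166 Ω
I = V/|Z| = 105 mA
V_R = I·|Z_R| = 0.105 × 110 = 11.5 V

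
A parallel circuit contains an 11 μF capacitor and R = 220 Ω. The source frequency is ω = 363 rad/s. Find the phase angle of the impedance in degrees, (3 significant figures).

-41.3°

X_C = 1/(ωC) = 250 Ω
Parallel: admittances add. Y = 1/R + jωC
Y = (0.00455 + j0.00399) S
|Y| = 0.00605 S → |Z| = 1/|Y| = 165 Ω, ∠Z = −∠Y = -41.3°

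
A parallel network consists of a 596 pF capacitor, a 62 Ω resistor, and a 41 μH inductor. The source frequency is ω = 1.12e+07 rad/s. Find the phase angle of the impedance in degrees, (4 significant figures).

X_L = ωL = 459.2 Ω
X_C = 1/(ωC) = 149.8 Ω
Parallel: admittances add. Y = 1/R + 1/(jωL) + jωC
Y = (0.01613 + j0.004497) S
|Y| = 0.01674 S → |Z| = 1/|Y| = 59.72 Ω, ∠Z = −∠Y = -15.58°

-15.58°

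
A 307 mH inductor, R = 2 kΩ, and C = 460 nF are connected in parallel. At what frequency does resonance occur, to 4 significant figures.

ω₀ = 1/√(LC) = 1/√(0.307 × 4.6e-07) = 2661 rad/s
f₀ = ω₀/(2π) = 423.5 Hz

423.5 Hz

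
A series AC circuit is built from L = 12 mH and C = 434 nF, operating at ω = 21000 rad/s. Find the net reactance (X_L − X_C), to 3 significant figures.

X_L = ωL = 252 Ω
X_C = 1/(ωC) = 110 Ω
X = 252 − 110 = 142 Ω

142 Ω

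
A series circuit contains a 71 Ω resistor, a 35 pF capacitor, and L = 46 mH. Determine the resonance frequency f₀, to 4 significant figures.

125.4 kHz

ω₀ = 1/√(LC) = 1/√(0.046 × 3.5e-11) = 788100 rad/s
f₀ = ω₀/(2π) = 125.4 kHz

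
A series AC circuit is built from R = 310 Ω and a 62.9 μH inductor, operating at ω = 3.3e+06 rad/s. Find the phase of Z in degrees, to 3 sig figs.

X_L = ωL = 208 Ω
Z = 310 + j208 Ω
|Z| = √(310² + 208²) = 373 Ω
∠Z = arctan(208/310) = 33.8°

33.8°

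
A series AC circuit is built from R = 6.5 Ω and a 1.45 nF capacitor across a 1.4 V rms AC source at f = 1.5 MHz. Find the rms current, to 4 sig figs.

ω = 2πf = 9.425e+06 rad/s
X_C = 1/(ωC) = 73.17 Ω
Z = 6.500 − j73.17 Ω
|Z| = √(6.500² + 73.17²) = 73.46 Ω
I = V/|Z| = 1.4/73.46 = 19.06 mA

19.06 mA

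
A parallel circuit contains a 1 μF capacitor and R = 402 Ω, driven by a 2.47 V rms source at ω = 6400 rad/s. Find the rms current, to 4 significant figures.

16.96 mA

X_C = 1/(ωC) = 156.2 Ω
Parallel: admittances add. Y = 1/R + jωC
Y = (0.002488 + j0.006400) S
|Y| = 0.006866 S → |Z| = 1/|Y| = 145.6 Ω, ∠Z = −∠Y = -68.76°
I = V/|Z| = 2.47/145.6 = 16.96 mA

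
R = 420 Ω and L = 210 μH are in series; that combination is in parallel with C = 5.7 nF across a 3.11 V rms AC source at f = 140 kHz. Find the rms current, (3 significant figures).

14.3 mA

ω = 2πf = 879600 rad/s
X_L = ωL = 185 Ω
X_C = 1/(ωC) = 199 Ω
Branch 1 (R+jX_L): Z₁ = 420 + j185 Ω, |Z₁| = 459 Ω
Branch 2 (−jX_C): Z₂ = −j199 Ω
Parallel: Z = Z₁Z₂/(Z₁+Z₂), |Z| = 218 Ω, ∠Z = -64.3°
I = V/|Z| = 3.11/218 = 14.3 mA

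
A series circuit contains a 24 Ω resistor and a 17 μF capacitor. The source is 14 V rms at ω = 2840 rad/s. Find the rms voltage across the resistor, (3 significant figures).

X_C = 1/(ωC) = 20.7 Ω
Z = 24.0 − j20.7 Ω
|Z| = √(24.0² + 20.7²) = 31.7 Ω
I = V/|Z| = 442 mA
V_R = I·|Z_R| = 0.442 × 24.0 = 10.6 V

10.6 V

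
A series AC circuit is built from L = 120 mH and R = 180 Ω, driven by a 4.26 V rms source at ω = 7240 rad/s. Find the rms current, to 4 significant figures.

4.801 mA

X_L = ωL = 868.8 Ω
Z = 180.0 + j868.8 Ω
|Z| = √(180.0² + 868.8²) = 887.3 Ω
I = V/|Z| = 4.26/887.3 = 4.801 mA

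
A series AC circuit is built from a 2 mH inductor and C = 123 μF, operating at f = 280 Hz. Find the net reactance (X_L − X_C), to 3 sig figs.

-1.10 Ω

ω = 2πf = 1759 rad/s
X_L = ωL = 3.52 Ω
X_C = 1/(ωC) = 4.62 Ω
X = 3.52 − 4.62 = -1.10 Ω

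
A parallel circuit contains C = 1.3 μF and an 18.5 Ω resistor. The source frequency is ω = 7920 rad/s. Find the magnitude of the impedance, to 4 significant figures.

X_C = 1/(ωC) = 97.13 Ω
Parallel: admittances add. Y = 1/R + jωC
Y = (0.05405 + j0.01030) S
|Y| = 0.05503 S → |Z| = 1/|Y| = 18.17 Ω, ∠Z = −∠Y = -10.78°

18.17 Ω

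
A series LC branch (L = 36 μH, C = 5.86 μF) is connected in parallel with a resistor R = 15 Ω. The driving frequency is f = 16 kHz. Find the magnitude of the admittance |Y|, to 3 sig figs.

525 mS

ω = 2πf = 100500 rad/s
X_L = ωL = 3.62 Ω
X_C = 1/(ωC) = 1.70 Ω
Branch 1: Z₁ = R = 15.0 Ω
Branch 2 (series LC): Z₂ = j(X_L − X_C) = j1.92 Ω
Parallel: Z = Z₁Z₂/(Z₁+Z₂), |Z| = 1.91 Ω, ∠Z = 82.7°
|Y| = 1/|Z| = 525 mS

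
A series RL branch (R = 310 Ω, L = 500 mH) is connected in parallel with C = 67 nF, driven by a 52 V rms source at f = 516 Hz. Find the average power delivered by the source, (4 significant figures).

307.7 mW

ω = 2πf = 3242 rad/s
X_L = ωL = 1621 Ω
X_C = 1/(ωC) = 4604 Ω
Branch 1 (R+jX_L): Z₁ = 310.0 + j1621 Ω, |Z₁| = 1650 Ω
Branch 2 (−jX_C): Z₂ = −j4604 Ω
Parallel: Z = Z₁Z₂/(Z₁+Z₂), |Z| = 2534 Ω, ∠Z = 73.24°
I = V/|Z| = 20.52 mA
P = VI cos φ = 52 × 0.02052 × cos(73.24°) = 307.7 mW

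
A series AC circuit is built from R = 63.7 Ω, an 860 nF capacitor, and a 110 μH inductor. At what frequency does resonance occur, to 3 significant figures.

ω₀ = 1/√(LC) = 1/√(0.00011 × 8.6e-07) = 102800 rad/s
f₀ = ω₀/(2π) = 16.4 kHz

16.4 kHz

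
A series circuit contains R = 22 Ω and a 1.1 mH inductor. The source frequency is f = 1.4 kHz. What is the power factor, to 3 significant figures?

0.915

ω = 2πf = 8796 rad/s
X_L = ωL = 9.68 Ω
Z = 22.0 + j9.68 Ω
|Z| = √(22.0² + 9.68²) = 24.0 Ω
∠Z = arctan(9.68/22.0) = 23.7°
cos φ = cos(23.7°) = 0.915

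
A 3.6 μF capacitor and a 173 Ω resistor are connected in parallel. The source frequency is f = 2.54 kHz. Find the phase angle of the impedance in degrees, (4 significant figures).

-84.25°

ω = 2πf = 15960 rad/s
X_C = 1/(ωC) = 17.41 Ω
Parallel: admittances add. Y = 1/R + jωC
Y = (0.005780 + j0.05745) S
|Y| = 0.05774 S → |Z| = 1/|Y| = 17.32 Ω, ∠Z = −∠Y = -84.25°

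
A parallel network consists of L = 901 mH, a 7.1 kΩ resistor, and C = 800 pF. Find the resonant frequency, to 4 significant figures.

ω₀ = 1/√(LC) = 1/√(0.901 × 8e-10) = 37250 rad/s
f₀ = ω₀/(2π) = 5.928 kHz

5.928 kHz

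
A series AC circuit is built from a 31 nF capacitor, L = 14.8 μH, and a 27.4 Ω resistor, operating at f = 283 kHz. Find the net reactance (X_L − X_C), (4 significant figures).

ω = 2πf = 1.778e+06 rad/s
X_L = ωL = 26.32 Ω
X_C = 1/(ωC) = 18.14 Ω
X = 26.32 − 18.14 = 8.175 Ω

8.175 Ω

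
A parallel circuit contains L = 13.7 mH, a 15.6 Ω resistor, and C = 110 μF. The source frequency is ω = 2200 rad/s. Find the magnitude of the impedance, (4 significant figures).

4.578 Ω

X_L = ωL = 30.14 Ω
X_C = 1/(ωC) = 4.132 Ω
Parallel: admittances add. Y = 1/R + 1/(jωL) + jωC
Y = (0.06410 + j0.2088) S
|Y| = 0.2184 S → |Z| = 1/|Y| = 4.578 Ω, ∠Z = −∠Y = -72.93°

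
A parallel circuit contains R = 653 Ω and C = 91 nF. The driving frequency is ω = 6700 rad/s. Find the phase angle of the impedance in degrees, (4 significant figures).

-21.71°

X_C = 1/(ωC) = 1640 Ω
Parallel: admittances add. Y = 1/R + jωC
Y = (0.001531 + j0.0006097) S
|Y| = 0.001648 S → |Z| = 1/|Y| = 606.7 Ω, ∠Z = −∠Y = -21.71°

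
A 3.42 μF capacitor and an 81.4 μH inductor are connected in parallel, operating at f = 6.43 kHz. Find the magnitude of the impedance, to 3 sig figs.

6.03 Ω

ω = 2πf = 40400 rad/s
X_L = ωL = 3.29 Ω
X_C = 1/(ωC) = 7.24 Ω
Parallel: admittances add. Y = 1/(jωL) + jωC
Y = (0 − j0.166) S
|Y| = 0.166 S → |Z| = 1/|Y| = 6.03 Ω, ∠Z = −∠Y = 90.0°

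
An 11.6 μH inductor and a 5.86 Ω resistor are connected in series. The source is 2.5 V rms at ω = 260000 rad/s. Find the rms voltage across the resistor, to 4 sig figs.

X_L = ωL = 3.016 Ω
Z = 5.860 + j3.016 Ω
|Z| = √(5.860² + 3.016²) = 6.591 Ω
I = V/|Z| = 379.3 mA
V_R = I·|Z_R| = 0.3793 × 5.860 = 2.223 V

2.223 V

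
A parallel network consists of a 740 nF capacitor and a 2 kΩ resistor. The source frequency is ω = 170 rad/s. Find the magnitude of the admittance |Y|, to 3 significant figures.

X_C = 1/(ωC) = 7950 Ω
Parallel: admittances add. Y = 1/R + jωC
Y = (0.000500 + j0.000126) S
|Y| = 0.000516 S → |Z| = 1/|Y| = 1940 Ω, ∠Z = −∠Y = -14.1°

516 μS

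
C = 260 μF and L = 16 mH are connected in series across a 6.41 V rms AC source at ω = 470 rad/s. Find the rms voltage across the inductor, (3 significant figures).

72.7 V

X_L = ωL = 7.52 Ω
X_C = 1/(ωC) = 8.18 Ω
Net reactance X = X_L − X_C = -0.663 Ω
Z = − j0.663 Ω
|Z| = √(0² + 0.663²) = 0.663 Ω
I = V/|Z| = 9.66 A
V_L = I·|Z_L| = 9.66 × 7.52 = 72.7 V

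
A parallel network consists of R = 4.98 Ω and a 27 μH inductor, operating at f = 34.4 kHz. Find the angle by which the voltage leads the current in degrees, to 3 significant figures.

40.5°

ω = 2πf = 216100 rad/s
X_L = ωL = 5.84 Ω
Parallel: admittances add. Y = 1/R + 1/(jωL)
Y = (0.201 − j0.171) S
|Y| = 0.264 S → |Z| = 1/|Y| = 3.79 Ω, ∠Z = −∠Y = 40.5°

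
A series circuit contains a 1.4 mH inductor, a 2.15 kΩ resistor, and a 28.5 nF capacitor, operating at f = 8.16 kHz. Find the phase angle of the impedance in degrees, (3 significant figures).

ω = 2πf = 51270 rad/s
X_L = ωL = 71.8 Ω
X_C = 1/(ωC) = 684 Ω
Net reactance X = X_L − X_C = -613 Ω
Z = 2150 − j613 Ω
|Z| = √(2150² + 613²) = 2240 Ω
∠Z = arctan(-613/2150) = -15.9°

-15.9°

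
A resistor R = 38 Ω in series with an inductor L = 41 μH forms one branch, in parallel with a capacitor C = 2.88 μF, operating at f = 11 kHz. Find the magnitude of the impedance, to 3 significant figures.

5.03 Ω

ω = 2πf = 69120 rad/s
X_L = ωL = 2.83 Ω
X_C = 1/(ωC) = 5.02 Ω
Branch 1 (R+jX_L): Z₁ = 38.0 + j2.83 Ω, |Z₁| = 38.1 Ω
Branch 2 (−jX_C): Z₂ = −j5.02 Ω
Parallel: Z = Z₁Z₂/(Z₁+Z₂), |Z| = 5.03 Ω, ∠Z = -82.4°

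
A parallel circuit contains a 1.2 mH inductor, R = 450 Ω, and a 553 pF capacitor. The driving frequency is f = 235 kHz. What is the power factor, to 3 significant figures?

0.994

ω = 2πf = 1.477e+06 rad/s
X_L = ωL = 1770 Ω
X_C = 1/(ωC) = 1220 Ω
Parallel: admittances add. Y = 1/R + 1/(jωL) + jωC
Y = (0.00222 + j0.000252) S
|Y| = 0.00224 S → |Z| = 1/|Y| = 447 Ω, ∠Z = −∠Y = -6.47°
cos φ = cos(-6.47°) = 0.994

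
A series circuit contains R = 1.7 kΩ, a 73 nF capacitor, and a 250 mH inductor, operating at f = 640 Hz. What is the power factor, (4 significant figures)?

0.5778

ω = 2πf = 4021 rad/s
X_L = ωL = 1005 Ω
X_C = 1/(ωC) = 3407 Ω
Net reactance X = X_L − X_C = -2401 Ω
Z = 1700 − j2401 Ω
|Z| = √(1700² + 2401²) = 2942 Ω
∠Z = arctan(-2401/1700) = -54.70°
cos φ = cos(-54.70°) = 0.5778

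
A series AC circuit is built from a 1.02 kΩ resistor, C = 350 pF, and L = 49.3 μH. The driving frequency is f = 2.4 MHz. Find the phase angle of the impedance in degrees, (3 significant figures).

ω = 2πf = 1.508e+07 rad/s
X_L = ωL = 743 Ω
X_C = 1/(ωC) = 189 Ω
Net reactance X = X_L − X_C = 554 Ω
Z = 1020 + j554 Ω
|Z| = √(1020² + 554²) = 1160 Ω
∠Z = arctan(554/1020) = 28.5°

28.5°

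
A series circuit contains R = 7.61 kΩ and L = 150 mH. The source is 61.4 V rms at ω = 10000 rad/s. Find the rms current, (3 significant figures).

7.92 mA

X_L = ωL = 1500 Ω
Z = 7610 + j1500 Ω
|Z| = √(7610² + 1500²) = 7760 Ω
I = V/|Z| = 61.4/7760 = 7.92 mA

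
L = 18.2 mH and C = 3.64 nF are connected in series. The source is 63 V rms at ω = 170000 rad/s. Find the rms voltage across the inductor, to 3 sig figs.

X_L = ωL = 3090 Ω
X_C = 1/(ωC) = 1620 Ω
Net reactance X = X_L − X_C = 1480 Ω
Z = j1480 Ω
|Z| = √(0² + 1480²) = 1480 Ω
I = V/|Z| = 42.6 mA
V_L = I·|Z_L| = 0.0426 × 3090 = 132 V

132 V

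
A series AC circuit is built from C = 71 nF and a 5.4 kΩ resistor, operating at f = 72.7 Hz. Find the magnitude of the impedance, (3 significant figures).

ω = 2πf = 456.8 rad/s
X_C = 1/(ωC) = 30800 Ω
Z = 5400 − j30800 Ω
|Z| = √(5400² + 30800²) = 31300 Ω

31300 Ω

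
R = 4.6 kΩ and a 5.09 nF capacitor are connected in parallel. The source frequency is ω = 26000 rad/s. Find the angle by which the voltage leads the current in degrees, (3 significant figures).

X_C = 1/(ωC) = 7560 Ω
Parallel: admittances add. Y = 1/R + jωC
Y = (0.000217 + j0.000132) S
|Y| = 0.000255 S → |Z| = 1/|Y| = 3930 Ω, ∠Z = −∠Y = -31.3°

-31.3°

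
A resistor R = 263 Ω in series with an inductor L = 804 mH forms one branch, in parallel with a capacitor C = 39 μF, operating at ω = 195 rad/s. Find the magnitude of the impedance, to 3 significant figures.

152 Ω

X_L = ωL = 157 Ω
X_C = 1/(ωC) = 131 Ω
Branch 1 (R+jX_L): Z₁ = 263 + j157 Ω, |Z₁| = 306 Ω
Branch 2 (−jX_C): Z₂ = −j131 Ω
Parallel: Z = Z₁Z₂/(Z₁+Z₂), |Z| = 152 Ω, ∠Z = -64.7°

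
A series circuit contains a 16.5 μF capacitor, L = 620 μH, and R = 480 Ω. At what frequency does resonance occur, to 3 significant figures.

ω₀ = 1/√(LC) = 1/√(0.00062 × 1.65e-05) = 9887 rad/s
f₀ = ω₀/(2π) = 1.57 kHz

1.57 kHz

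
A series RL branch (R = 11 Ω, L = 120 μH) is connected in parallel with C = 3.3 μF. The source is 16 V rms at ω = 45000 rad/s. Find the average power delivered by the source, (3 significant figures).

X_L = ωL = 5.40 Ω
X_C = 1/(ωC) = 6.73 Ω
Branch 1 (R+jX_L): Z₁ = 11.0 + j5.40 Ω, |Z₁| = 12.3 Ω
Branch 2 (−jX_C): Z₂ = −j6.73 Ω
Parallel: Z = Z₁Z₂/(Z₁+Z₂), |Z| = 7.45 Ω, ∠Z = -56.9°
I = V/|Z| = 2.15 A
P = VI cos φ = 16 × 2.15 × cos(-56.9°) = 18.8 W

18.8 W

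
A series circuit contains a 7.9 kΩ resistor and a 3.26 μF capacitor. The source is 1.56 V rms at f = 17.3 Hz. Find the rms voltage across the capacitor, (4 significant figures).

0.5248 V

ω = 2πf = 108.7 rad/s
X_C = 1/(ωC) = 2822 Ω
Z = 7900 − j2822 Ω
|Z| = √(7900² + 2822²) = 8389 Ω
I = V/|Z| = 186.0 μA
V_C = I·|Z_C| = 0.0001860 × 2822 = 0.5248 V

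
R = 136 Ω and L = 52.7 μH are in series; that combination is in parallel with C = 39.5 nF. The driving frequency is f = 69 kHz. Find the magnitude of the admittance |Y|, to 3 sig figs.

17.5 mS

ω = 2πf = 433500 rad/s
X_L = ωL = 22.8 Ω
X_C = 1/(ωC) = 58.4 Ω
Branch 1 (R+jX_L): Z₁ = 136 + j22.8 Ω, |Z₁| = 138 Ω
Branch 2 (−jX_C): Z₂ = −j58.4 Ω
Parallel: Z = Z₁Z₂/(Z₁+Z₂), |Z| = 57.3 Ω, ∠Z = -65.8°
|Y| = 1/|Z| = 17.5 mS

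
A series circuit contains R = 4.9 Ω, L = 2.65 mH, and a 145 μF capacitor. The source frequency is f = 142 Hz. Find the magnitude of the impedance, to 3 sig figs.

ω = 2πf = 892.2 rad/s
X_L = ωL = 2.36 Ω
X_C = 1/(ωC) = 7.73 Ω
Net reactance X = X_L − X_C = -5.37 Ω
Z = 4.90 − j5.37 Ω
|Z| = √(4.90² + 5.37²) = 7.27 Ω

7.27 Ω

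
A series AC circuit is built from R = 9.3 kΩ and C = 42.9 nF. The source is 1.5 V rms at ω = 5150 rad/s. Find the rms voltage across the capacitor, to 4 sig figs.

X_C = 1/(ωC) = 4526 Ω
Z = 9300 − j4526 Ω
|Z| = √(9300² + 4526²) = 10340 Ω
I = V/|Z| = 145.0 μA
V_C = I·|Z_C| = 0.0001450 × 4526 = 0.6564 V

0.6564 V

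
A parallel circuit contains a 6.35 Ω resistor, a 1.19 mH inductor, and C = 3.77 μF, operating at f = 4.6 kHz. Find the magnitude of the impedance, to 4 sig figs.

5.663 Ω

ω = 2πf = 28900 rad/s
X_L = ωL = 34.39 Ω
X_C = 1/(ωC) = 9.177 Ω
Parallel: admittances add. Y = 1/R + 1/(jωL) + jωC
Y = (0.1575 + j0.07989) S
|Y| = 0.1766 S → |Z| = 1/|Y| = 5.663 Ω, ∠Z = −∠Y = -26.90°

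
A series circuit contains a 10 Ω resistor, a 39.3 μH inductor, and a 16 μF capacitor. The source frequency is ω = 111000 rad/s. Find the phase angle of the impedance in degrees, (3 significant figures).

20.8°

X_L = ωL = 4.36 Ω
X_C = 1/(ωC) = 0.563 Ω
Net reactance X = X_L − X_C = 3.80 Ω
Z = 10.0 + j3.80 Ω
|Z| = √(10.0² + 3.80²) = 10.7 Ω
∠Z = arctan(3.80/10.0) = 20.8°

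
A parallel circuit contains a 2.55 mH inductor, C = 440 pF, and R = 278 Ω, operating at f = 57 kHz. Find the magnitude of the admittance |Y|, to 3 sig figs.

3.72 mS

ω = 2πf = 358100 rad/s
X_L = ωL = 913 Ω
X_C = 1/(ωC) = 6350 Ω
Parallel: admittances add. Y = 1/R + 1/(jωL) + jωC
Y = (0.00360 − j0.000937) S
|Y| = 0.00372 S → |Z| = 1/|Y| = 269 Ω, ∠Z = −∠Y = 14.6°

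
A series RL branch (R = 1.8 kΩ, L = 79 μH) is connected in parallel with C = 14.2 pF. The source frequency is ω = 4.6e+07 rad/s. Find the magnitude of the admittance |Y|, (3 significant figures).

X_L = ωL = 3630 Ω
X_C = 1/(ωC) = 1530 Ω
Branch 1 (R+jX_L): Z₁ = 1800 + j3630 Ω, |Z₁| = 4060 Ω
Branch 2 (−jX_C): Z₂ = −j1530 Ω
Parallel: Z = Z₁Z₂/(Z₁+Z₂), |Z| = 2240 Ω, ∠Z = -75.8°
|Y| = 1/|Z| = 446 μS

446 μS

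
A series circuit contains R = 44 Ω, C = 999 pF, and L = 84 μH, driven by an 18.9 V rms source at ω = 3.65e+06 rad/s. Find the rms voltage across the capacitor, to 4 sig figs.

X_L = ωL = 306.6 Ω
X_C = 1/(ωC) = 274.2 Ω
Net reactance X = X_L − X_C = 32.35 Ω
Z = 44.00 + j32.35 Ω
|Z| = √(44.00² + 32.35²) = 54.61 Ω
I = V/|Z| = 346.1 mA
V_C = I·|Z_C| = 0.3461 × 274.2 = 94.91 V

94.91 V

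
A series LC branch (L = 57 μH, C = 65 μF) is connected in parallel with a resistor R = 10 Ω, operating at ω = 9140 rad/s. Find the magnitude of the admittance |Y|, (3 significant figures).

866 mS

X_L = ωL = 0.521 Ω
X_C = 1/(ωC) = 1.68 Ω
Branch 1: Z₁ = R = 10.0 Ω
Branch 2 (series LC): Z₂ = j(X_L − X_C) = −j1.16 Ω
Parallel: Z = Z₁Z₂/(Z₁+Z₂), |Z| = 1.15 Ω, ∠Z = -83.4°
|Y| = 1/|Z| = 866 mS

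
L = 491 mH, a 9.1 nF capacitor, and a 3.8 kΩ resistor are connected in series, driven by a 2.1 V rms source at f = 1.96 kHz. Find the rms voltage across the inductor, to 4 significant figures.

2.664 V

ω = 2πf = 12320 rad/s
X_L = ωL = 6047 Ω
X_C = 1/(ωC) = 8923 Ω
Net reactance X = X_L − X_C = -2877 Ω
Z = 3800 − j2877 Ω
|Z| = √(3800² + 2877²) = 4766 Ω
I = V/|Z| = 440.6 μA
V_L = I·|Z_L| = 0.0004406 × 6047 = 2.664 V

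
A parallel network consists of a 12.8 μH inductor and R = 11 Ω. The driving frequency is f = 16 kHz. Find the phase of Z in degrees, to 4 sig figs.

ω = 2πf = 100500 rad/s
X_L = ωL = 1.287 Ω
Parallel: admittances add. Y = 1/R + 1/(jωL)
Y = (0.09091 − j0.7771) S
|Y| = 0.7824 S → |Z| = 1/|Y| = 1.278 Ω, ∠Z = −∠Y = 83.33°

83.33°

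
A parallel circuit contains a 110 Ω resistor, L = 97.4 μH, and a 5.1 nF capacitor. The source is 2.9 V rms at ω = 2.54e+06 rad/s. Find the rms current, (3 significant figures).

X_L = ωL = 247 Ω
X_C = 1/(ωC) = 77.2 Ω
Parallel: admittances add. Y = 1/R + 1/(jωL) + jωC
Y = (0.00909 + j0.00891) S
|Y| = 0.0127 S → |Z| = 1/|Y| = 78.6 Ω, ∠Z = −∠Y = -44.4°
I = V/|Z| = 2.9/78.6 = 36.9 mA

36.9 mA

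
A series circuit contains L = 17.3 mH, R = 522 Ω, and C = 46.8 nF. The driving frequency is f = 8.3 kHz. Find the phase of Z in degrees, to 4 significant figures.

43.33°

ω = 2πf = 52150 rad/s
X_L = ωL = 902.2 Ω
X_C = 1/(ωC) = 409.7 Ω
Net reactance X = X_L − X_C = 492.5 Ω
Z = 522.0 + j492.5 Ω
|Z| = √(522.0² + 492.5²) = 717.6 Ω
∠Z = arctan(492.5/522.0) = 43.33°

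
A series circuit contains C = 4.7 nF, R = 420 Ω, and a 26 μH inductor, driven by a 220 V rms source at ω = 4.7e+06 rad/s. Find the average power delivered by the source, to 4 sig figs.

X_L = ωL = 122.2 Ω
X_C = 1/(ωC) = 45.27 Ω
Net reactance X = X_L − X_C = 76.93 Ω
Z = 420.0 + j76.93 Ω
|Z| = √(420.0² + 76.93²) = 427.0 Ω
∠Z = arctan(76.93/420.0) = 10.38°
I = V/|Z| = 515.2 mA
P = VI cos φ = 220 × 0.5152 × cos(10.38°) = 111.5 W

111.5 W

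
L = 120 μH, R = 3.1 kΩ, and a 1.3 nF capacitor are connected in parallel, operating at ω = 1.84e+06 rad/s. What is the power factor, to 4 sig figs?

X_L = ωL = 220.8 Ω
X_C = 1/(ωC) = 418.1 Ω
Parallel: admittances add. Y = 1/R + 1/(jωL) + jωC
Y = (0.0003226 − j0.002137) S
|Y| = 0.002161 S → |Z| = 1/|Y| = 462.7 Ω, ∠Z = −∠Y = 81.42°
cos φ = cos(81.42°) = 0.1493

0.1493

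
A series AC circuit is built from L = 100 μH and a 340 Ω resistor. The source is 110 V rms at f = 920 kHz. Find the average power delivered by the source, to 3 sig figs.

ω = 2πf = 5.781e+06 rad/s
X_L = ωL = 578 Ω
Z = 340 + j578 Ω
|Z| = √(340² + 578²) = 671 Ω
∠Z = arctan(578/340) = 59.5°
I = V/|Z| = 164 mA
P = VI cos φ = 110 × 0.164 × cos(59.5°) = 9.15 W

9.15 W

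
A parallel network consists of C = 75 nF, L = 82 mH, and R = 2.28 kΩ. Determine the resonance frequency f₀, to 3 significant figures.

ω₀ = 1/√(LC) = 1/√(0.082 × 7.5e-08) = 12750 rad/s
f₀ = ω₀/(2π) = 2.03 kHz

2.03 kHz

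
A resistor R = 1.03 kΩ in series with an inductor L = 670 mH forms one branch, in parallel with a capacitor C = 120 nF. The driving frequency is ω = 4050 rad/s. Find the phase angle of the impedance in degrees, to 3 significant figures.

X_L = ωL = 2710 Ω
X_C = 1/(ωC) = 2060 Ω
Branch 1 (R+jX_L): Z₁ = 1030 + j2710 Ω, |Z₁| = 2900 Ω
Branch 2 (−jX_C): Z₂ = −j2060 Ω
Parallel: Z = Z₁Z₂/(Z₁+Z₂), |Z| = 4890 Ω, ∠Z = -53.3°

-53.3°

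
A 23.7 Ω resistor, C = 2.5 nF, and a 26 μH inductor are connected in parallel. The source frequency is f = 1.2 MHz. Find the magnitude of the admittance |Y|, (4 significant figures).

ω = 2πf = 7.54e+06 rad/s
X_L = ωL = 196.0 Ω
X_C = 1/(ωC) = 53.05 Ω
Parallel: admittances add. Y = 1/R + 1/(jωL) + jωC
Y = (0.04219 + j0.01375) S
|Y| = 0.04438 S → |Z| = 1/|Y| = 22.53 Ω, ∠Z = −∠Y = -18.05°

44.38 mS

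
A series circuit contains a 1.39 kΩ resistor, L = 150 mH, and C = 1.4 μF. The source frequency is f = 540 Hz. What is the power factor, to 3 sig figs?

ω = 2πf = 3393 rad/s
X_L = ωL = 509 Ω
X_C = 1/(ωC) = 211 Ω
Net reactance X = X_L − X_C = 298 Ω
Z = 1390 + j298 Ω
|Z| = √(1390² + 298²) = 1420 Ω
∠Z = arctan(298/1390) = 12.1°
cos φ = cos(12.1°) = 0.978

0.978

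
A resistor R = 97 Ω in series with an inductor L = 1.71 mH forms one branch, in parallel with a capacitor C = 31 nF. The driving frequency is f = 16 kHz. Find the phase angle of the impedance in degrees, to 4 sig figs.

27.50°

ω = 2πf = 100500 rad/s
X_L = ωL = 171.9 Ω
X_C = 1/(ωC) = 320.9 Ω
Branch 1 (R+jX_L): Z₁ = 97.00 + j171.9 Ω, |Z₁| = 197.4 Ω
Branch 2 (−jX_C): Z₂ = −j320.9 Ω
Parallel: Z = Z₁Z₂/(Z₁+Z₂), |Z| = 356.3 Ω, ∠Z = 27.50°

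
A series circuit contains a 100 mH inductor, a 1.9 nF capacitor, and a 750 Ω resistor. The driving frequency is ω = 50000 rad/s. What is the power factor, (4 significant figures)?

0.1345

X_L = ωL = 5000 Ω
X_C = 1/(ωC) = 10530 Ω
Net reactance X = X_L − X_C = -5526 Ω
Z = 750.0 − j5526 Ω
|Z| = √(750.0² + 5526²) = 5577 Ω
∠Z = arctan(-5526/750.0) = -82.27°
cos φ = cos(-82.27°) = 0.1345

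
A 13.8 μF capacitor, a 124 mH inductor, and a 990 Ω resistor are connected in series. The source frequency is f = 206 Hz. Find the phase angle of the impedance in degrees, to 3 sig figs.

ω = 2πf = 1294 rad/s
X_L = ωL = 160 Ω
X_C = 1/(ωC) = 56.0 Ω
Net reactance X = X_L − X_C = 105 Ω
Z = 990 + j105 Ω
|Z| = √(990² + 105²) = 996 Ω
∠Z = arctan(105/990) = 6.03°

6.03°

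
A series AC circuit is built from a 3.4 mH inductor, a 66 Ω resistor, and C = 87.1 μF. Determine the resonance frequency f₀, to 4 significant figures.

292.5 Hz

ω₀ = 1/√(LC) = 1/√(0.0034 × 8.71e-05) = 1838 rad/s
f₀ = ω₀/(2π) = 292.5 Hz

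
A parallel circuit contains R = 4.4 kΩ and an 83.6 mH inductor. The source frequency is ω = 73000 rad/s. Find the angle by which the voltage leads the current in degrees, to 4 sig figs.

35.79°

X_L = ωL = 6103 Ω
Parallel: admittances add. Y = 1/R + 1/(jωL)
Y = (0.0002273 − j0.0001639) S
|Y| = 0.0002802 S → |Z| = 1/|Y| = 3569 Ω, ∠Z = −∠Y = 35.79°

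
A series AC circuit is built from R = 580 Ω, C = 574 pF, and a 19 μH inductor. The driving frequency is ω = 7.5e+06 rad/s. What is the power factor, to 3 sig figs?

0.988

X_L = ωL = 142 Ω
X_C = 1/(ωC) = 232 Ω
Net reactance X = X_L − X_C = -89.8 Ω
Z = 580 − j89.8 Ω
|Z| = √(580² + 89.8²) = 587 Ω
∠Z = arctan(-89.8/580) = -8.80°
cos φ = cos(-8.80°) = 0.988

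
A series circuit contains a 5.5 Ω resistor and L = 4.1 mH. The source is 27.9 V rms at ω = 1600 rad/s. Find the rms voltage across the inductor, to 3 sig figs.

21.4 V

X_L = ωL = 6.56 Ω
Z = 5.50 + j6.56 Ω
|Z| = √(5.50² + 6.56²) = 8.56 Ω
I = V/|Z| = 3.26 A
V_L = I·|Z_L| = 3.26 × 6.56 = 21.4 V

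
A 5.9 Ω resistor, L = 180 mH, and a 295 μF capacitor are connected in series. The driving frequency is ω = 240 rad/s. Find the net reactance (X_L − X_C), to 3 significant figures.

X_L = ωL = 43.2 Ω
X_C = 1/(ωC) = 14.1 Ω
X = 43.2 − 14.1 = 29.1 Ω

29.1 Ω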